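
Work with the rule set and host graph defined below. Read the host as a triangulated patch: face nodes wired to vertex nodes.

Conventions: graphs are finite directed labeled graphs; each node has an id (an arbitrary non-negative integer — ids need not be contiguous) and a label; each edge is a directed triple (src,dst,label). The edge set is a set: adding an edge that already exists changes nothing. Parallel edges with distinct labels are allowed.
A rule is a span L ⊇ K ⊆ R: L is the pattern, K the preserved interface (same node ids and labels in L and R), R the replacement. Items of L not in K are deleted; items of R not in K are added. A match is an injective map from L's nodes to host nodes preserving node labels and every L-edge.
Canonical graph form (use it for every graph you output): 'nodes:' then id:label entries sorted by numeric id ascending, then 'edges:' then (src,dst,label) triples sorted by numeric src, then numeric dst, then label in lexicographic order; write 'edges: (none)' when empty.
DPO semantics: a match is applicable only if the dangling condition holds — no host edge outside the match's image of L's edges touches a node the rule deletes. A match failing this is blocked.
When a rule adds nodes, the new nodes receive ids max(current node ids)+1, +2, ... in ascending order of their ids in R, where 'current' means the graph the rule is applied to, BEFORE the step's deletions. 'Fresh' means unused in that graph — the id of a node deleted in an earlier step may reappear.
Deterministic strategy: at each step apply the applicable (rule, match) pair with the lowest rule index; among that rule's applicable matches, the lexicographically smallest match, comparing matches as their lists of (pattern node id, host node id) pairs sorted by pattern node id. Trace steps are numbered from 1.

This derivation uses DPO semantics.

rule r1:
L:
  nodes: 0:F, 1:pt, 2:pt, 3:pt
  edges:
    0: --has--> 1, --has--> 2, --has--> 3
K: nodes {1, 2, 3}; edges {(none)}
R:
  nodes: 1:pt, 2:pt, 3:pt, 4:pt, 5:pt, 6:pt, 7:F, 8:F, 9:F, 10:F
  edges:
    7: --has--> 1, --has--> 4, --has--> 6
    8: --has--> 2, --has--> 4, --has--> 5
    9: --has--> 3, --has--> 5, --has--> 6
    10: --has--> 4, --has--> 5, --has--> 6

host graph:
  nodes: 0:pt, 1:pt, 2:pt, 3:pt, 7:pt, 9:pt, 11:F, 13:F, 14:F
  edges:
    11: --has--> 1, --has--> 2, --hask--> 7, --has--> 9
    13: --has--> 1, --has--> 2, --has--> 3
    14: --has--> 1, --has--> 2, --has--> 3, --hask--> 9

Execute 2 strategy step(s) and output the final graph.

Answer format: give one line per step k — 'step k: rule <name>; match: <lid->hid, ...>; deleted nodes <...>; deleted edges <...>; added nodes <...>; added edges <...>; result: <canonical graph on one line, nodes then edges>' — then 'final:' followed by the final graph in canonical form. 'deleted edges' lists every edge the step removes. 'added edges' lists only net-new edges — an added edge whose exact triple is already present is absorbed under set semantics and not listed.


step 1: rule r1; match: 0->13, 1->1, 2->2, 3->3; deleted nodes 13; deleted edges (13,1,has); (13,2,has); (13,3,has); added nodes 15, 16, 17, 18, 19, 20, 21; added edges (18,1,has); (18,15,has); (18,17,has); (19,2,has); (19,15,has); (19,16,has); (20,3,has); (20,16,has); (20,17,has); (21,15,has); (21,16,has); (21,17,has); result: nodes: 0:pt, 1:pt, 2:pt, 3:pt, 7:pt, 9:pt, 11:F, 14:F, 15:pt, 16:pt, 17:pt, 18:F, 19:F, 20:F, 21:F edges: (11,1,has); (11,2,has); (11,7,hask); (11,9,has); (14,1,has); (14,2,has); (14,3,has); (14,9,hask); (18,1,has); (18,15,has); (18,17,has); (19,2,has); (19,15,has); (19,16,has); (20,3,has); (20,16,has); (20,17,has); (21,15,has); (21,16,has); (21,17,has)
step 2: rule r1; match: 0->18, 1->1, 2->15, 3->17; deleted nodes 18; deleted edges (18,1,has); (18,15,has); (18,17,has); added nodes 22, 23, 24, 25, 26, 27, 28; added edges (25,1,has); (25,22,has); (25,24,has); (26,15,has); (26,22,has); (26,23,has); (27,17,has); (27,23,has); (27,24,has); (28,22,has); (28,23,has); (28,24,has); result: nodes: 0:pt, 1:pt, 2:pt, 3:pt, 7:pt, 9:pt, 11:F, 14:F, 15:pt, 16:pt, 17:pt, 19:F, 20:F, 21:F, 22:pt, 23:pt, 24:pt, 25:F, 26:F, 27:F, 28:F edges: (11,1,has); (11,2,has); (11,7,hask); (11,9,has); (14,1,has); (14,2,has); (14,3,has); (14,9,hask); (19,2,has); (19,15,has); (19,16,has); (20,3,has); (20,16,has); (20,17,has); (21,15,has); (21,16,has); (21,17,has); (25,1,has); (25,22,has); (25,24,has); (26,15,has); (26,22,has); (26,23,has); (27,17,has); (27,23,has); (27,24,has); (28,22,has); (28,23,has); (28,24,has)
final:
nodes: 0:pt, 1:pt, 2:pt, 3:pt, 7:pt, 9:pt, 11:F, 14:F, 15:pt, 16:pt, 17:pt, 19:F, 20:F, 21:F, 22:pt, 23:pt, 24:pt, 25:F, 26:F, 27:F, 28:F
edges: (11,1,has); (11,2,has); (11,7,hask); (11,9,has); (14,1,has); (14,2,has); (14,3,has); (14,9,hask); (19,2,has); (19,15,has); (19,16,has); (20,3,has); (20,16,has); (20,17,has); (21,15,has); (21,16,has); (21,17,has); (25,1,has); (25,22,has); (25,24,has); (26,15,has); (26,22,has); (26,23,has); (27,17,has); (27,23,has); (27,24,has); (28,22,has); (28,23,has); (28,24,has)


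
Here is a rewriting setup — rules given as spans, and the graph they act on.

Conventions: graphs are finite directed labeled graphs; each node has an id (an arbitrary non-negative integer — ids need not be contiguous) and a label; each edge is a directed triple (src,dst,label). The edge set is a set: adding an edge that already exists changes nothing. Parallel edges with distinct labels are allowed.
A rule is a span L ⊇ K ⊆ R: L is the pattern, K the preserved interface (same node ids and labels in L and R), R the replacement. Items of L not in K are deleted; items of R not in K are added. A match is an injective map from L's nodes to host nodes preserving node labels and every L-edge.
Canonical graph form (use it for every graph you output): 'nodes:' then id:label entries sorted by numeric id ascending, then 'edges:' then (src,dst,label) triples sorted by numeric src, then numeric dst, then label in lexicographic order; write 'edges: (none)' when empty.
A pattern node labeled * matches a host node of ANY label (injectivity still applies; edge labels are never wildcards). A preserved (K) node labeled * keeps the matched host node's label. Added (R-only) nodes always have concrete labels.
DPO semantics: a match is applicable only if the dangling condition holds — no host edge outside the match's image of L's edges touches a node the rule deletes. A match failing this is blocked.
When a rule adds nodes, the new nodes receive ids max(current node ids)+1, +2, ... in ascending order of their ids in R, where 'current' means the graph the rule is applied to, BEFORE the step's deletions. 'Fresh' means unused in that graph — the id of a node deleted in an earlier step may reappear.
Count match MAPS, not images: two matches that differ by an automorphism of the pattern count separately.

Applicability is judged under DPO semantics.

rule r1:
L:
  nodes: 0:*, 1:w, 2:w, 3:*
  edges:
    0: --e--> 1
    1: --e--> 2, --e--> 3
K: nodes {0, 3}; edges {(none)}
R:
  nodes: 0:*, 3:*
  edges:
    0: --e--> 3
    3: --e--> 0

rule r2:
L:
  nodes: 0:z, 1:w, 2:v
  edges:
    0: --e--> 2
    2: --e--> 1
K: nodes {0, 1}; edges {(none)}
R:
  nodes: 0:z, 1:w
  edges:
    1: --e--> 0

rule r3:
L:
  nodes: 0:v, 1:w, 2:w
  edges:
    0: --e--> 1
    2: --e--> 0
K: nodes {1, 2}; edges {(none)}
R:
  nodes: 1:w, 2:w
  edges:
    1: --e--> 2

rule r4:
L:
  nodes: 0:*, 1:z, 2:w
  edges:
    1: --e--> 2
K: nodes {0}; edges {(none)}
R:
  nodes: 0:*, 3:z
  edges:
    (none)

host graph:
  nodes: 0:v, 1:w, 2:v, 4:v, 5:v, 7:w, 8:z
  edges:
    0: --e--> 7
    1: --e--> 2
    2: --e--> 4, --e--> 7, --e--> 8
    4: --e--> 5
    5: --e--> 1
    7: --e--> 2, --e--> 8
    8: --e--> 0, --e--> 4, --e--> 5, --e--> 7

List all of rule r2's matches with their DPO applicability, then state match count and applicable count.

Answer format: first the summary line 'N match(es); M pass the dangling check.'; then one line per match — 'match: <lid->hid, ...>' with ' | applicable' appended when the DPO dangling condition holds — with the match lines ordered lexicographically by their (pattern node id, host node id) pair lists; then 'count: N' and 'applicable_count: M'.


2 match(es); 1 pass the dangling check.
match: 0->8, 1->1, 2->5
match: 0->8, 1->7, 2->0 | applicable
count: 2
applicable_count: 1


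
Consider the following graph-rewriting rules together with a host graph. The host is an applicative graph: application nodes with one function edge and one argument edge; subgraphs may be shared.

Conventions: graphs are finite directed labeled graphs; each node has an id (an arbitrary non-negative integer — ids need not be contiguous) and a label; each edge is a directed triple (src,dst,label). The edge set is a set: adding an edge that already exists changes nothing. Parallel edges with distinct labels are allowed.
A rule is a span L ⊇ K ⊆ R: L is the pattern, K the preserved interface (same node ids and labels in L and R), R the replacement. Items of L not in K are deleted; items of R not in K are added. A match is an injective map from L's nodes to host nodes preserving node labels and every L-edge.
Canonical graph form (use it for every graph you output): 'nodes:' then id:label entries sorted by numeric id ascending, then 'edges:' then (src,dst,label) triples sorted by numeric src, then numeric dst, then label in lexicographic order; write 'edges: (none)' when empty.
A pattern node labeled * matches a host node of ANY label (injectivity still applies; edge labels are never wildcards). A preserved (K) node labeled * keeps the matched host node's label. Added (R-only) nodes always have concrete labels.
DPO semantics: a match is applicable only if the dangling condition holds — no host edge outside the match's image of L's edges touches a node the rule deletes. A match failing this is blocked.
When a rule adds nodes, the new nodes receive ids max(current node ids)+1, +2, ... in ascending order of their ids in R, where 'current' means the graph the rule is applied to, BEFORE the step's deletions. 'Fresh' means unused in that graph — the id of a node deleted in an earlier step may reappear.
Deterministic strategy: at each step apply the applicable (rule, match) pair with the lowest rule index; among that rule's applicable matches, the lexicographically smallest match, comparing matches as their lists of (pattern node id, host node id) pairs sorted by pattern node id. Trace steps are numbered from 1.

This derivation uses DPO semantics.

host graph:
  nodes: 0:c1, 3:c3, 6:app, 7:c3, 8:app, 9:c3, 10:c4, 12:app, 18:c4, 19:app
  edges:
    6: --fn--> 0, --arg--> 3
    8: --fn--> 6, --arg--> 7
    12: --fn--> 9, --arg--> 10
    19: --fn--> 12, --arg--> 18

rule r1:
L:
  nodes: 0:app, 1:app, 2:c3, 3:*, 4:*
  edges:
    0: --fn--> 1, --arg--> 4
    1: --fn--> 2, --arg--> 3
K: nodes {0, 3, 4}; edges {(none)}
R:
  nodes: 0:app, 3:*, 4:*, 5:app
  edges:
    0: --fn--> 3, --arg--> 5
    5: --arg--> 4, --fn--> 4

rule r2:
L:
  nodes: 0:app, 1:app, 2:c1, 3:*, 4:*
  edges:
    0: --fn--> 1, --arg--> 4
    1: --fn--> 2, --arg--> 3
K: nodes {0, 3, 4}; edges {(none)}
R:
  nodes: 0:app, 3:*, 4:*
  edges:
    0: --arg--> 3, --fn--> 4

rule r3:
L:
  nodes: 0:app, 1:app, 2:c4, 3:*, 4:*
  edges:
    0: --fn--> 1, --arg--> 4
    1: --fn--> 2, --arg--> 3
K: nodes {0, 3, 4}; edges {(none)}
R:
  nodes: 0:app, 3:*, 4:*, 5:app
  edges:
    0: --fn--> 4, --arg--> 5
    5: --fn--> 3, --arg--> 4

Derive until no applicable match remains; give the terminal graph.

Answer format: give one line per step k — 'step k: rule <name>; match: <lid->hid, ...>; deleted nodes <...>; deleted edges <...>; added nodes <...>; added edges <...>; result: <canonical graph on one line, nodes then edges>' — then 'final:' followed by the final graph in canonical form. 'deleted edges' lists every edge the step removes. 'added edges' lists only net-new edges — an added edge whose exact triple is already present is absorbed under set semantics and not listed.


step 1: rule r1; match: 0->19, 1->12, 2->9, 3->10, 4->18; deleted nodes 9, 12; deleted edges (12,9,fn); (12,10,arg); (19,12,fn); (19,18,arg); added nodes 20; added edges (19,10,fn); (19,20,arg); (20,18,arg); (20,18,fn); result: nodes: 0:c1, 3:c3, 6:app, 7:c3, 8:app, 10:c4, 18:c4, 19:app, 20:app edges: (6,0,fn); (6,3,arg); (8,6,fn); (8,7,arg); (19,10,fn); (19,20,arg); (20,18,arg); (20,18,fn)
step 2: rule r2; match: 0->8, 1->6, 2->0, 3->3, 4->7; deleted nodes 0, 6; deleted edges (6,0,fn); (6,3,arg); (8,6,fn); (8,7,arg); added nodes (none); added edges (8,3,arg); (8,7,fn); result: nodes: 3:c3, 7:c3, 8:app, 10:c4, 18:c4, 19:app, 20:app edges: (8,3,arg); (8,7,fn); (19,10,fn); (19,20,arg); (20,18,arg); (20,18,fn)
final:
nodes: 3:c3, 7:c3, 8:app, 10:c4, 18:c4, 19:app, 20:app
edges: (8,3,arg); (8,7,fn); (19,10,fn); (19,20,arg); (20,18,arg); (20,18,fn)


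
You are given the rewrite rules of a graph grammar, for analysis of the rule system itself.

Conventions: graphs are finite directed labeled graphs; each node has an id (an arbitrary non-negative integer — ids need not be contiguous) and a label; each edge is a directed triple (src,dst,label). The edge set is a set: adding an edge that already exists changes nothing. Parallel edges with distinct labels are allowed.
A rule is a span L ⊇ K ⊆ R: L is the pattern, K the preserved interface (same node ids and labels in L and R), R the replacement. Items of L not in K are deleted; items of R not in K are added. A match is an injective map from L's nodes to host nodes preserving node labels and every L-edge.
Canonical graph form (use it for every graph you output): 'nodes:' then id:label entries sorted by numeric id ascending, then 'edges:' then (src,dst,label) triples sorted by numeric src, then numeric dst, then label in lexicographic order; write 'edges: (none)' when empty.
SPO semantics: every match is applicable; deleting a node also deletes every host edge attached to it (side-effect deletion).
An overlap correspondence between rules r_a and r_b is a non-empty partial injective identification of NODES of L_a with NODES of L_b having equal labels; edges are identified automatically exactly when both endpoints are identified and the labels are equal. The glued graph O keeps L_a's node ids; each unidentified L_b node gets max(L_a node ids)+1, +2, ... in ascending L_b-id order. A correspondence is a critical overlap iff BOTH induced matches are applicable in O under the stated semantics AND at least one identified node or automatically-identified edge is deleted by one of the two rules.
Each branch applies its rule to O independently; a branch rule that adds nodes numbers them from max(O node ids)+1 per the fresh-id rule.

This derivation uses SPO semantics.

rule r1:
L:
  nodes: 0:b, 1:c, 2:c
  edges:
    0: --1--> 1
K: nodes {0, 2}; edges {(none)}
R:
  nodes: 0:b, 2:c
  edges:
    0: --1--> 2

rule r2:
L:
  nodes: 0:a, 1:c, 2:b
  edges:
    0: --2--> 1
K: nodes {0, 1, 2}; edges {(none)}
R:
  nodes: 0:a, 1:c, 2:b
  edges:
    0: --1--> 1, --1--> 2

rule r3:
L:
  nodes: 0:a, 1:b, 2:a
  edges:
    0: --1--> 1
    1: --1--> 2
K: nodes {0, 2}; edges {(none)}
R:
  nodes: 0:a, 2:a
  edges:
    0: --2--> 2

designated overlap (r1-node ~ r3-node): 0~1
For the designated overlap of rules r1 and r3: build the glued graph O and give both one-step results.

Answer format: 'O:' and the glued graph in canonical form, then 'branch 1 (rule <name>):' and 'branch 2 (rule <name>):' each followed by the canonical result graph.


O:
nodes: 0:b, 1:c, 2:c, 3:a, 4:a
edges: (0,1,1); (0,4,1); (3,0,1)
branch 1 (rule r1):
nodes: 0:b, 2:c, 3:a, 4:a
edges: (0,2,1); (0,4,1); (3,0,1)
branch 2 (rule r3):
nodes: 1:c, 2:c, 3:a, 4:a
edges: (3,4,2)


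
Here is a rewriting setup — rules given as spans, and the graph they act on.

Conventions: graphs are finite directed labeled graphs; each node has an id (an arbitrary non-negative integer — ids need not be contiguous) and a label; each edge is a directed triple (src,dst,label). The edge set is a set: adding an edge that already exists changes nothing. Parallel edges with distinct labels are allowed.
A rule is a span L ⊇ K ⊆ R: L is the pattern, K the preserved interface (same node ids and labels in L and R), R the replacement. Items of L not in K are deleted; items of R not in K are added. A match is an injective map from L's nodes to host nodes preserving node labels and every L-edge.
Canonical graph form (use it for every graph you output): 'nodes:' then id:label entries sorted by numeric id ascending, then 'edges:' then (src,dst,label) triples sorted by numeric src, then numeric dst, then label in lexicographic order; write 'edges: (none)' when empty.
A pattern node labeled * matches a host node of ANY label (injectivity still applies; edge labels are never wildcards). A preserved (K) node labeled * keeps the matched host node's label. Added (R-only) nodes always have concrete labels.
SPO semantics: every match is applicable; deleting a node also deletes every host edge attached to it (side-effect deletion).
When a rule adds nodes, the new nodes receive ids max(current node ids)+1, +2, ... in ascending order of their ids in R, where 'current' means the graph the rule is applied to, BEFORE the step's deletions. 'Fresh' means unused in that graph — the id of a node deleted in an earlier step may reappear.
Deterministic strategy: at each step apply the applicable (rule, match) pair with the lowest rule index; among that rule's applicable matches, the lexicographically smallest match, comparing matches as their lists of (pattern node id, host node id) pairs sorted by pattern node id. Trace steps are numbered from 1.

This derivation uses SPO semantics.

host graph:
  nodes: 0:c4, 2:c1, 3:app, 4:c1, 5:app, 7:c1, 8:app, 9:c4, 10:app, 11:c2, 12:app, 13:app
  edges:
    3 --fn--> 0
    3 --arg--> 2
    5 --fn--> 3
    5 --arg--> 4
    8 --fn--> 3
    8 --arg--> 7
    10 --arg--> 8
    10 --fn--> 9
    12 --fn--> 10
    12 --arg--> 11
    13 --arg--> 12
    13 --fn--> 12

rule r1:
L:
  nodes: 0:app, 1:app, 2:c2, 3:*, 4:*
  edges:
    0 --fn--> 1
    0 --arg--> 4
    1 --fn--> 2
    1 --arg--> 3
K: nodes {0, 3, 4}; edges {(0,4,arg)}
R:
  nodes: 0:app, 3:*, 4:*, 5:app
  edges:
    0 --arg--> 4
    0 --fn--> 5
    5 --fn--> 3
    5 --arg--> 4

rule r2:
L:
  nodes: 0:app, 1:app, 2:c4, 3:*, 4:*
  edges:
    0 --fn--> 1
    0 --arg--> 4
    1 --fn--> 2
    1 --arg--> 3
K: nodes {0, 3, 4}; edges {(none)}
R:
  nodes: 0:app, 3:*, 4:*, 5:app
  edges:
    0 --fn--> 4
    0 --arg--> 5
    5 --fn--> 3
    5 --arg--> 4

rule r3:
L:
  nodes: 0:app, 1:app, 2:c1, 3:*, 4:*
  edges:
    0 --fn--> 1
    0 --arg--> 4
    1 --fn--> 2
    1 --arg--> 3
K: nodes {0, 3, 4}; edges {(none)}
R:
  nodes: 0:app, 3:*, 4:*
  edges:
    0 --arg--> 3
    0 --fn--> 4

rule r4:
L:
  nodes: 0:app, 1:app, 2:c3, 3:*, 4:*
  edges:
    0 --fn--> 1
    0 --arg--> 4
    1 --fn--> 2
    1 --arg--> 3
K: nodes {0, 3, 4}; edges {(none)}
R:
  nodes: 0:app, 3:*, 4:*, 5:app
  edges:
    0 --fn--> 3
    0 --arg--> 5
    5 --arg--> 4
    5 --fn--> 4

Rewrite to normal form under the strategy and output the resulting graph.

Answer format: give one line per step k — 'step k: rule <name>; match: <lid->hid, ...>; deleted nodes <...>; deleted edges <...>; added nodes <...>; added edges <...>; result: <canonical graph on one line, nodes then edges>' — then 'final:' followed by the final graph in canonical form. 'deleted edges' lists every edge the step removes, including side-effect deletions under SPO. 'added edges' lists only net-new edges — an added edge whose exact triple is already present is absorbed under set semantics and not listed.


step 1: rule r2; match: 0->5, 1->3, 2->0, 3->2, 4->4; deleted nodes 0, 3; deleted edges (3,0,fn); (3,2,arg); (5,3,fn); (5,4,arg); (8,3,fn); added nodes 14; added edges (5,4,fn); (5,14,arg); (14,2,fn); (14,4,arg); result: nodes: 2:c1, 4:c1, 5:app, 7:c1, 8:app, 9:c4, 10:app, 11:c2, 12:app, 13:app, 14:app edges: (5,4,fn); (5,14,arg); (8,7,arg); (10,8,arg); (10,9,fn); (12,10,fn); (12,11,arg); (13,12,arg); (13,12,fn); (14,2,fn); (14,4,arg)
step 2: rule r2; match: 0->12, 1->10, 2->9, 3->8, 4->11; deleted nodes 9, 10; deleted edges (10,8,arg); (10,9,fn); (12,10,fn); (12,11,arg); added nodes 15; added edges (12,11,fn); (12,15,arg); (15,8,fn); (15,11,arg); result: nodes: 2:c1, 4:c1, 5:app, 7:c1, 8:app, 11:c2, 12:app, 13:app, 14:app, 15:app edges: (5,4,fn); (5,14,arg); (8,7,arg); (12,11,fn); (12,15,arg); (13,12,arg); (13,12,fn); (14,2,fn); (14,4,arg); (15,8,fn); (15,11,arg)
final:
nodes: 2:c1, 4:c1, 5:app, 7:c1, 8:app, 11:c2, 12:app, 13:app, 14:app, 15:app
edges: (5,4,fn); (5,14,arg); (8,7,arg); (12,11,fn); (12,15,arg); (13,12,arg); (13,12,fn); (14,2,fn); (14,4,arg); (15,8,fn); (15,11,arg)


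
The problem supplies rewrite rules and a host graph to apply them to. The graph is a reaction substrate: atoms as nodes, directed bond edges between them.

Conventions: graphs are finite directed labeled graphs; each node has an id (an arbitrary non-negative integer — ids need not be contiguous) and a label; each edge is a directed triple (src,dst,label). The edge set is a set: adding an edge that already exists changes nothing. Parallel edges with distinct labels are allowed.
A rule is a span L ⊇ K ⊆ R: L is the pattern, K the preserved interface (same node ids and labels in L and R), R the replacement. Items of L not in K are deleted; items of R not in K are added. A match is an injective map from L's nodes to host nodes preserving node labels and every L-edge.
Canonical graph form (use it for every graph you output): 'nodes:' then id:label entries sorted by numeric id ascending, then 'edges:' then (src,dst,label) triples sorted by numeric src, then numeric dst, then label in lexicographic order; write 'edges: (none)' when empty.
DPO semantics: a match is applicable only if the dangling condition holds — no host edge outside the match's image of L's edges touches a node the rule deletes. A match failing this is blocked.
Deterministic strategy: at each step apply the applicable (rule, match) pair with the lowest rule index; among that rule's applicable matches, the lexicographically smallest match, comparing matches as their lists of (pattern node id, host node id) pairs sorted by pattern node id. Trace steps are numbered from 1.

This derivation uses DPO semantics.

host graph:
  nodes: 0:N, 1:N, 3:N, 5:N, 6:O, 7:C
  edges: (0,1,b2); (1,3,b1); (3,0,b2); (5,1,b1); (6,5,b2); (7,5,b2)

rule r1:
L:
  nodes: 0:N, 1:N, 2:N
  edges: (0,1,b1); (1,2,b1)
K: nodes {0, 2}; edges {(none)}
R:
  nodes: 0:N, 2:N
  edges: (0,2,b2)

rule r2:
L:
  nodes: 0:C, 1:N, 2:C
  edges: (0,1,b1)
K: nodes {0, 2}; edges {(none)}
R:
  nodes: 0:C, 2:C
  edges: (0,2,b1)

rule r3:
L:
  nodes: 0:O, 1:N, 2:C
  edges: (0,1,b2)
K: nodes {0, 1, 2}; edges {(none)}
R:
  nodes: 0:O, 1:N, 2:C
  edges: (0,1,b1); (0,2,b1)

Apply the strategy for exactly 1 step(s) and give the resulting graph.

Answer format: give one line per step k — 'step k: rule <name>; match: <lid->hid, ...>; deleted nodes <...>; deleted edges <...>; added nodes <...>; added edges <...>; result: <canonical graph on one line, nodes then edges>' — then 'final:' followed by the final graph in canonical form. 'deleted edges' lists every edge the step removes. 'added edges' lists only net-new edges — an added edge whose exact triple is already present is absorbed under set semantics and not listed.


step 1: rule r3; match: 0->6, 1->5, 2->7; deleted nodes (none); deleted edges (6,5,b2); added nodes (none); added edges (6,5,b1); (6,7,b1); result: nodes: 0:N, 1:N, 3:N, 5:N, 6:O, 7:C edges: (0,1,b2); (1,3,b1); (3,0,b2); (5,1,b1); (6,5,b1); (6,7,b1); (7,5,b2)
final:
nodes: 0:N, 1:N, 3:N, 5:N, 6:O, 7:C
edges: (0,1,b2); (1,3,b1); (3,0,b2); (5,1,b1); (6,5,b1); (6,7,b1); (7,5,b2)


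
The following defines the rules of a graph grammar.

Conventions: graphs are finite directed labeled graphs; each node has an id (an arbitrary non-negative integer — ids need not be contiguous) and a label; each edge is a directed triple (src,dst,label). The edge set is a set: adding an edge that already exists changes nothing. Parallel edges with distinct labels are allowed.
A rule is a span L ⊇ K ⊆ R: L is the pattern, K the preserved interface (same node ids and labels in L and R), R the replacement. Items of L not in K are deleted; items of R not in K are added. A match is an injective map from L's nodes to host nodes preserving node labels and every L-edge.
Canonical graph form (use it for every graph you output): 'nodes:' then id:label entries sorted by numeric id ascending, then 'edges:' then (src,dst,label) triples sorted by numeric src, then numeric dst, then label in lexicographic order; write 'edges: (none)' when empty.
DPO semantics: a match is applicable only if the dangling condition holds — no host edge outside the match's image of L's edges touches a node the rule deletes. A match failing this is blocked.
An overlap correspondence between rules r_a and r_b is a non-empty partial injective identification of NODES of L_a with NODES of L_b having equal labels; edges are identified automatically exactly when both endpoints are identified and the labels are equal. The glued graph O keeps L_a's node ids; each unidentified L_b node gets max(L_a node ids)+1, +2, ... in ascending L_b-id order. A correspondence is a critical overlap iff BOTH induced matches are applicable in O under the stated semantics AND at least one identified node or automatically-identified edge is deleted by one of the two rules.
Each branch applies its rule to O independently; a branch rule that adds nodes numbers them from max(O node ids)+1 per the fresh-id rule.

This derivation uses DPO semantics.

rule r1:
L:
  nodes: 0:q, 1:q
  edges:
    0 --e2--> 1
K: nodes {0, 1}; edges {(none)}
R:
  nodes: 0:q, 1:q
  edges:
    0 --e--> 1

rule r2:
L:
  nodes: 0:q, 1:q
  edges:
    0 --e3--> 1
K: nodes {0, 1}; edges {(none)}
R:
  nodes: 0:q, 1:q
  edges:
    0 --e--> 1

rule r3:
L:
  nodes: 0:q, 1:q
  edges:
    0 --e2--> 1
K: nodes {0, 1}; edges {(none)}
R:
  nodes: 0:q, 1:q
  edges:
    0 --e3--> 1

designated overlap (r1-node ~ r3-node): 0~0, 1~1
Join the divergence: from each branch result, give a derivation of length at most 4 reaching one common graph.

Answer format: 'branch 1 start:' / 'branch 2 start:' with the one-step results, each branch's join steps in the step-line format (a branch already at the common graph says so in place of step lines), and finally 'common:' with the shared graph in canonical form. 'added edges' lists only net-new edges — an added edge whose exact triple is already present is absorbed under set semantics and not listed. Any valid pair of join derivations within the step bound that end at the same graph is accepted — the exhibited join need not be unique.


branch 1 start:
nodes: 0:q, 1:q
edges: (0,1,e)
branch 2 start:
nodes: 0:q, 1:q
edges: (0,1,e3)
branch 1: already at the common graph (0 steps)
branch 2 step 1: rule r2; match: 0->0, 1->1; deleted nodes (none); deleted edges (0,1,e3); added nodes (none); added edges (0,1,e); result: nodes: 0:q, 1:q edges: (0,1,e)
common:
nodes: 0:q, 1:q
edges: (0,1,e)


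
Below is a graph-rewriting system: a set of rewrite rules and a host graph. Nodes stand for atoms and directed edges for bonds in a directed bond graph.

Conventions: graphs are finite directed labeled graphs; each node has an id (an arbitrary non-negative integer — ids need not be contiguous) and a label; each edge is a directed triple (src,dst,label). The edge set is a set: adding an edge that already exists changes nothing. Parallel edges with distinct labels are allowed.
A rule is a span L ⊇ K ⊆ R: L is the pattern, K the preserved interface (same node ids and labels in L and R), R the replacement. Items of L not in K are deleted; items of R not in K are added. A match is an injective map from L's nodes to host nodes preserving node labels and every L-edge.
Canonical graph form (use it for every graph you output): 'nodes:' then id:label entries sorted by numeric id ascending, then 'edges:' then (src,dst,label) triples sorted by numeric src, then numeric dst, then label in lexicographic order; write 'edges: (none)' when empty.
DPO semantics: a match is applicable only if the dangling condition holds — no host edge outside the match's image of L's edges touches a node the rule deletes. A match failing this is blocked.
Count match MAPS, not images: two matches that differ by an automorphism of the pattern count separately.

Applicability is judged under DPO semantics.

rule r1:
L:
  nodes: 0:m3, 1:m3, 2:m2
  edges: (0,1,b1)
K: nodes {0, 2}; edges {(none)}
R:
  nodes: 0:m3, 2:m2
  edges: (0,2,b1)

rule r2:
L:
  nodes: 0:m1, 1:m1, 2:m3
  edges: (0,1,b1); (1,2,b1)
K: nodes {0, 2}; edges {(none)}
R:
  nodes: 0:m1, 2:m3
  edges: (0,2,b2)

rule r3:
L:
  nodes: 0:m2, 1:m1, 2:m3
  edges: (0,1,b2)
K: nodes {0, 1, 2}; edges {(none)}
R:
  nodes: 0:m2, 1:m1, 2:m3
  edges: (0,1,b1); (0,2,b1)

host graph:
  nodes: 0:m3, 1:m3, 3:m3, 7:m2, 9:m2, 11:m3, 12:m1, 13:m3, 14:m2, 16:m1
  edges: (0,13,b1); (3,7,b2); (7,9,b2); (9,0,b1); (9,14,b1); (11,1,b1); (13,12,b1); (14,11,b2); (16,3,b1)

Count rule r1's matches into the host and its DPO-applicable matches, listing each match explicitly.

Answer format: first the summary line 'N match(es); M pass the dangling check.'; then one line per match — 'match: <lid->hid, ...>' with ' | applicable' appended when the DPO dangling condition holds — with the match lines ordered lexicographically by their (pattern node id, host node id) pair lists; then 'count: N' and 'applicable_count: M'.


6 match(es); 3 pass the dangling check.
match: 0->0, 1->13, 2->7
match: 0->0, 1->13, 2->9
match: 0->0, 1->13, 2->14
match: 0->11, 1->1, 2->7 | applicable
match: 0->11, 1->1, 2->9 | applicable
match: 0->11, 1->1, 2->14 | applicable
count: 6
applicable_count: 3


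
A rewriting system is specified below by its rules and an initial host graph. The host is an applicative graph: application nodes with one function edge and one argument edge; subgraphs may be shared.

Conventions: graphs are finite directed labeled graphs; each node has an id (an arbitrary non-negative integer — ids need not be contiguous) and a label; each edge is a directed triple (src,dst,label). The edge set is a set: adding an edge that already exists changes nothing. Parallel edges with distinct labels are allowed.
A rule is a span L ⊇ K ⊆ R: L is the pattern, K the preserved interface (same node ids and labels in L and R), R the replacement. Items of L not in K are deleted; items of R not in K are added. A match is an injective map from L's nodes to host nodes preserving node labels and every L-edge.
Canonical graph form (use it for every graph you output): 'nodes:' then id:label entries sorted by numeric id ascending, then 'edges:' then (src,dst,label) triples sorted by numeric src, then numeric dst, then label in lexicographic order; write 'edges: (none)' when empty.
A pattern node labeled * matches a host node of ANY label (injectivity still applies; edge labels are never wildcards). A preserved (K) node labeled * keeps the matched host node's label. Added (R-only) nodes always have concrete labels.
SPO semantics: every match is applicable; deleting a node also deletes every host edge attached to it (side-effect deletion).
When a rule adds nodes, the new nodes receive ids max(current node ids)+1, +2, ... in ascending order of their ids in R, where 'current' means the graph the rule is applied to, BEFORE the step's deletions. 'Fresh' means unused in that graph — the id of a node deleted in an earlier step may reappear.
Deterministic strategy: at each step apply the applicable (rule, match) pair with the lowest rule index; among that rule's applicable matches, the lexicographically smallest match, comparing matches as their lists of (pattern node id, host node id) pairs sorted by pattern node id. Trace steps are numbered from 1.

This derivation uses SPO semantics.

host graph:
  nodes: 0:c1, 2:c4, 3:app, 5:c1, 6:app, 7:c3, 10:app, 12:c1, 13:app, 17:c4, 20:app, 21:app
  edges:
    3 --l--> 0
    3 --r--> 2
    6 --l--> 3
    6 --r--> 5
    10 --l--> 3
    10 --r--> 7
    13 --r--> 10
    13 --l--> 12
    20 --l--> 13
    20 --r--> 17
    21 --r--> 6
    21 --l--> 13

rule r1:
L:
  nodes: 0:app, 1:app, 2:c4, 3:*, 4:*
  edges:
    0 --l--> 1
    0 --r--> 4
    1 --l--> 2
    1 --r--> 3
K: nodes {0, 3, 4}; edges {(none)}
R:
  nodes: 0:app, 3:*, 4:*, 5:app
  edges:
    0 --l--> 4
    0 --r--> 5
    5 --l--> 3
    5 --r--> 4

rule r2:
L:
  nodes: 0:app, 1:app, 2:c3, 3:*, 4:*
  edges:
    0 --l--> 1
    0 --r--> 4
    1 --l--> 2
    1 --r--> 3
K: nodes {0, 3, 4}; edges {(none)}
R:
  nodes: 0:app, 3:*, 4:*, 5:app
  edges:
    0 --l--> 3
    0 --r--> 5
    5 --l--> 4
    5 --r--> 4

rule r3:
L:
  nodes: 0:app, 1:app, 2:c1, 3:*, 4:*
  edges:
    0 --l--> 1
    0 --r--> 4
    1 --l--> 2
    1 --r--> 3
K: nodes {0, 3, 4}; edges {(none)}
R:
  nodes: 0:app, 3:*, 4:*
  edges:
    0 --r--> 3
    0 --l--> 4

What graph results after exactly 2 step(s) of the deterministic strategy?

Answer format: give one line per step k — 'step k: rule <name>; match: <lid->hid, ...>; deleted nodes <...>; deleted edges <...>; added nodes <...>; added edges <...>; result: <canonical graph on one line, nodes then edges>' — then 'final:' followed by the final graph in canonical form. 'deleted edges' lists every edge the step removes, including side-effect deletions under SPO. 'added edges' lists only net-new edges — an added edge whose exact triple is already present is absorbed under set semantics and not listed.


step 1: rule r3; match: 0->6, 1->3, 2->0, 3->2, 4->5; deleted nodes 0, 3; deleted edges (3,0,l); (3,2,r); (6,3,l); (6,5,r); (10,3,l); added nodes (none); added edges (6,2,r); (6,5,l); result: nodes: 2:c4, 5:c1, 6:app, 7:c3, 10:app, 12:c1, 13:app, 17:c4, 20:app, 21:app edges: (6,2,r); (6,5,l); (10,7,r); (13,10,r); (13,12,l); (20,13,l); (20,17,r); (21,6,r); (21,13,l)
step 2: rule r3; match: 0->20, 1->13, 2->12, 3->10, 4->17; deleted nodes 12, 13; deleted edges (13,10,r); (13,12,l); (20,13,l); (20,17,r); (21,13,l); added nodes (none); added edges (20,10,r); (20,17,l); result: nodes: 2:c4, 5:c1, 6:app, 7:c3, 10:app, 17:c4, 20:app, 21:app edges: (6,2,r); (6,5,l); (10,7,r); (20,10,r); (20,17,l); (21,6,r)
final:
nodes: 2:c4, 5:c1, 6:app, 7:c3, 10:app, 17:c4, 20:app, 21:app
edges: (6,2,r); (6,5,l); (10,7,r); (20,10,r); (20,17,l); (21,6,r)


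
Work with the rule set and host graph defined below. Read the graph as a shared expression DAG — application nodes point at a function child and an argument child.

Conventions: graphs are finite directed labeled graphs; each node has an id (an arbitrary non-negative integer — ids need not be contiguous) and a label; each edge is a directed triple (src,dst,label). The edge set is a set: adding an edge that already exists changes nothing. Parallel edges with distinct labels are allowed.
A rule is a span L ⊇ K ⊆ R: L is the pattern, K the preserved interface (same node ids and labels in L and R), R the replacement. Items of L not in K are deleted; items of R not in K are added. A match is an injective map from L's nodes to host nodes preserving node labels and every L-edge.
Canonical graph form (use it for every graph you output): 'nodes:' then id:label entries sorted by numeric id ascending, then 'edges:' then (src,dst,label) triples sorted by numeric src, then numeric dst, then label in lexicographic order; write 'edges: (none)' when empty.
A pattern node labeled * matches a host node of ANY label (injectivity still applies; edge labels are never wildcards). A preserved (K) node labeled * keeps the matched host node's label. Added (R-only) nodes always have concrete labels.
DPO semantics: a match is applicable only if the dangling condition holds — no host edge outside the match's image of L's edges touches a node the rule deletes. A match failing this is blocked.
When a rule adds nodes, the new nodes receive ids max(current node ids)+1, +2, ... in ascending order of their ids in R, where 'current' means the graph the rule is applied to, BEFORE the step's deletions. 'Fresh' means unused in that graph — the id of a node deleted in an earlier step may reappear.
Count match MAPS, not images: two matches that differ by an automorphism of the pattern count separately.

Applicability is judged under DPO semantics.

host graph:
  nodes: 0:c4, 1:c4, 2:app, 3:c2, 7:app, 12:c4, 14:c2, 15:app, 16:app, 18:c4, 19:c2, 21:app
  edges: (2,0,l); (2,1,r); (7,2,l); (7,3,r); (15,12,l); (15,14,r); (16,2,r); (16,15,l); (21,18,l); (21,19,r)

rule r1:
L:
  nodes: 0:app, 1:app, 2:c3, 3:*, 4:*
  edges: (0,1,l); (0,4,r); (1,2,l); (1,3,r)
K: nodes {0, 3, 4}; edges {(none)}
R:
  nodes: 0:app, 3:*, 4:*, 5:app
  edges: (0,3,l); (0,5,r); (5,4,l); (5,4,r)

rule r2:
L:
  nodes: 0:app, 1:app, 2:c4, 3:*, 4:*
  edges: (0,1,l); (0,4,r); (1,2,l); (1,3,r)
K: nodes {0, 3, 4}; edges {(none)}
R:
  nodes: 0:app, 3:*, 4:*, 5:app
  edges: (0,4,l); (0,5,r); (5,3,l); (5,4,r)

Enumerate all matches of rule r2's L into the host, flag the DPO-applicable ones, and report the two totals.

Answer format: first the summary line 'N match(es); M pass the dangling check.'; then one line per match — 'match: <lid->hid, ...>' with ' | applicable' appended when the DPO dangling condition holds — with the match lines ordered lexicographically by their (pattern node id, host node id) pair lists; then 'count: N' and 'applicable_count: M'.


2 match(es); 1 pass the dangling check.
match: 0->7, 1->2, 2->0, 3->1, 4->3
match: 0->16, 1->15, 2->12, 3->14, 4->2 | applicable
count: 2
applicable_count: 1


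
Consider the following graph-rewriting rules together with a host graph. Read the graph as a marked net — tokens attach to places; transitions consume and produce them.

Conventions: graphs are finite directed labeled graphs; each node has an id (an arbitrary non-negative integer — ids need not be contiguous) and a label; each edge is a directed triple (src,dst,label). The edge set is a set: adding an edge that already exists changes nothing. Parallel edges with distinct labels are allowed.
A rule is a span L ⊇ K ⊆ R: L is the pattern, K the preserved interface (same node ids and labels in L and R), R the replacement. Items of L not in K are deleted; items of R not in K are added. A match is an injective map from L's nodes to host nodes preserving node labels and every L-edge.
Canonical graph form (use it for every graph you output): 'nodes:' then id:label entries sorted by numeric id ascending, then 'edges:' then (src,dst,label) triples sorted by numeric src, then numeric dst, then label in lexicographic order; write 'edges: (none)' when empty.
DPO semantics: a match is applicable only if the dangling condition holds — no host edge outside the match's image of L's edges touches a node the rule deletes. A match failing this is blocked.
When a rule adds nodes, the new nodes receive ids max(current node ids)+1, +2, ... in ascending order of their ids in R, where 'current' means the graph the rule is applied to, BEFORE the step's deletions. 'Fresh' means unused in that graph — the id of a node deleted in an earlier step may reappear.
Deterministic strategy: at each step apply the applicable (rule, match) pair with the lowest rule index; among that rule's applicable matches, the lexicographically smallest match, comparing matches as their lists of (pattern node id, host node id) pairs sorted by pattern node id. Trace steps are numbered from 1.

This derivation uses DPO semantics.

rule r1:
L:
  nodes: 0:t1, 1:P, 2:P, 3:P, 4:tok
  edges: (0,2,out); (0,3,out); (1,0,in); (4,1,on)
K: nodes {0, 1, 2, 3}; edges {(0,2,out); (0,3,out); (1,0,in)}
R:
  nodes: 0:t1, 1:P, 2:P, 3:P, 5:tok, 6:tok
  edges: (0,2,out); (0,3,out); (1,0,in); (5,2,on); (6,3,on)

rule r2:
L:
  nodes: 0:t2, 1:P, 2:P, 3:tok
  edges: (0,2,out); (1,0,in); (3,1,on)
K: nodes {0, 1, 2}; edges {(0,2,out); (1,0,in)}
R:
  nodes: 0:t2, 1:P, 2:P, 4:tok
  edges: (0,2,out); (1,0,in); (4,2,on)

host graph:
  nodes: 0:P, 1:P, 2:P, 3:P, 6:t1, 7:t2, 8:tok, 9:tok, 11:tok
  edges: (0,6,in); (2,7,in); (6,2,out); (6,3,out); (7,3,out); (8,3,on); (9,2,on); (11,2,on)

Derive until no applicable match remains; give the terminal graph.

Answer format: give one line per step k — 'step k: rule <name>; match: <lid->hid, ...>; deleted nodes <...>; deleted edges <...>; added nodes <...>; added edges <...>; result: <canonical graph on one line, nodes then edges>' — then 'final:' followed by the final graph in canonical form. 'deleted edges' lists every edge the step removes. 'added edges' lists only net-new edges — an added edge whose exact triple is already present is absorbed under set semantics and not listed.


step 1: rule r2; match: 0->7, 1->2, 2->3, 3->9; deleted nodes 9; deleted edges (9,2,on); added nodes 12; added edges (12,3,on); result: nodes: 0:P, 1:P, 2:P, 3:P, 6:t1, 7:t2, 8:tok, 11:tok, 12:tok edges: (0,6,in); (2,7,in); (6,2,out); (6,3,out); (7,3,out); (8,3,on); (11,2,on); (12,3,on)
step 2: rule r2; match: 0->7, 1->2, 2->3, 3->11; deleted nodes 11; deleted edges (11,2,on); added nodes 13; added edges (13,3,on); result: nodes: 0:P, 1:P, 2:P, 3:P, 6:t1, 7:t2, 8:tok, 12:tok, 13:tok edges: (0,6,in); (2,7,in); (6,2,out); (6,3,out); (7,3,out); (8,3,on); (12,3,on); (13,3,on)
final:
nodes: 0:P, 1:P, 2:P, 3:P, 6:t1, 7:t2, 8:tok, 12:tok, 13:tok
edges: (0,6,in); (2,7,in); (6,2,out); (6,3,out); (7,3,out); (8,3,on); (12,3,on); (13,3,on)
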